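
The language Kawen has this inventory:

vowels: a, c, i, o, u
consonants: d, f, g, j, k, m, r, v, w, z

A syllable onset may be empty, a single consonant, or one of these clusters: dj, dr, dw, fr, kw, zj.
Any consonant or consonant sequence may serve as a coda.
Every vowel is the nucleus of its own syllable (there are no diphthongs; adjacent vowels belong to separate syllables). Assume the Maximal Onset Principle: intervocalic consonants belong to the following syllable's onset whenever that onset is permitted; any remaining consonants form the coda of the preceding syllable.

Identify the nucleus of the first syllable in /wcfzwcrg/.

Nuclei (vowels): c, c → 2 syllables.
The first nucleus (vowel 1 from the left) is /c/.

c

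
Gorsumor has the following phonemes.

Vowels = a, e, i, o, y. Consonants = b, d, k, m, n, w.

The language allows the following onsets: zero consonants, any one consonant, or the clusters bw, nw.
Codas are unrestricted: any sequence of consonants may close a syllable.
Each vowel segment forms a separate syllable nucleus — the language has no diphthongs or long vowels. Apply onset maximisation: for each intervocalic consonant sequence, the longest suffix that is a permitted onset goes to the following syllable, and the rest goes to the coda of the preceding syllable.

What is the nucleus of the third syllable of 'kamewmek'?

e

Vowels present: a, e, e; each is a nucleus, giving 3 syllables.
The third nucleus (vowel 3 from the left) is /e/.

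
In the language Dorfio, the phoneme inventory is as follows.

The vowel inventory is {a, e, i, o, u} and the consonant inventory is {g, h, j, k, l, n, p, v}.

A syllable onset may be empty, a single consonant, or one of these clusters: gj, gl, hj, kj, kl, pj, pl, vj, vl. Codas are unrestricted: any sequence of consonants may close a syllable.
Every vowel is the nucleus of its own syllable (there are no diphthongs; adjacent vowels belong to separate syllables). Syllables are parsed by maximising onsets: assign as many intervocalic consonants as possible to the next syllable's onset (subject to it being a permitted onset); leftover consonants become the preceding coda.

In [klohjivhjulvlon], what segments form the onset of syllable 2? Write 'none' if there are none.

hj

Nuclei (vowels): o, i, u, o → 4 syllables.
V1 /o/ – V2 /i/: cluster /hj/ — /hj/ is itself a permitted onset, so the whole cluster goes right; preceding coda = ∅.
V2 /i/ – V3 /u/: /vhj/; trying suffixes from longest down, /hj/ is the first permitted one, so coda /v/ | onset /hj/.
V3 /u/ – V4 /o/: /lvl/; trying suffixes from longest down, /vl/ is the first permitted one, so coda /l/ | onset /vl/.
Putting it together: klo.hjiv.hjul.vlon.
Syllable 2 is /hjiv/: onset /hj/, nucleus /i/, coda /v/.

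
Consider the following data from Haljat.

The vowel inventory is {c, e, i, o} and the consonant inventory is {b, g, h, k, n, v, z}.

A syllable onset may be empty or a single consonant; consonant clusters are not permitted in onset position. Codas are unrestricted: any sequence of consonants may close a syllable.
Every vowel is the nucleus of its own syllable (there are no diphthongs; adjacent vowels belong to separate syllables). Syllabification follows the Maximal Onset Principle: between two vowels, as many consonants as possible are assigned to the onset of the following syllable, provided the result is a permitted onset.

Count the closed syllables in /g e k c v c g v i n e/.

1

Vowels present: e, c, c, i, e; each is a nucleus, giving 5 syllables.
σ1/σ2 boundary: /k/ → onset of the next syllable (single consonants are always licit onsets).
σ2/σ3 boundary: /v/ → onset of the next syllable (single consonants are always licit onsets).
σ3/σ4 boundary: /gv/ — longest licit onset from the right is /v/, leaving /g/ as coda.
σ4/σ5 boundary: just /n/ — single C goes to the following onset.
Putting it together: ge.kc.vcg.vi.ne.
Classifying each syllable: /ge/ (open), /kc/ (open), /vcg/ (closed), /vi/ (open), /ne/ (open).
Closed syllables: 1.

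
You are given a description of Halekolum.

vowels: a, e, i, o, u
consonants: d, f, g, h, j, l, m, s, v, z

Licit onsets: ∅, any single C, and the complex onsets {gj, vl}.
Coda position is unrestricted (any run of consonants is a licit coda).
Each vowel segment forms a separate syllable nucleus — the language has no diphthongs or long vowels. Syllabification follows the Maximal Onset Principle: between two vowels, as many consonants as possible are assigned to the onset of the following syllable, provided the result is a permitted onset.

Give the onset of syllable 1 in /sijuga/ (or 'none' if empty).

s

Vowels present: i, u, a; each is a nucleus, giving 3 syllables.
σ1/σ2 boundary: /j/ is a single consonant, so it becomes the next onset.
σ2/σ3 boundary: /g/ → onset of the next syllable (single consonants are always licit onsets).
So the parse is si.ju.ga.
Syllable 1 is /si/: onset /s/, nucleus /i/, coda ∅.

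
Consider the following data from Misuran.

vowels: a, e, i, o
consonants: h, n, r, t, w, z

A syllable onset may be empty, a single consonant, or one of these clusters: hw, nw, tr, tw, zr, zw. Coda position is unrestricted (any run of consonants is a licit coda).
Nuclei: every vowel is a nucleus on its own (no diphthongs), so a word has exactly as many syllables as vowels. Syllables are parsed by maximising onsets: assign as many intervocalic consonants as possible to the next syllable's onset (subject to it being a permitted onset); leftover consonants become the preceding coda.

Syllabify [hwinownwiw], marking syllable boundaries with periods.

hwi.now.nwiw

The vowels are i, o, i — 3 nuclei, so 3 syllables.
V1 /i/ – V2 /o/: just /n/ — single C goes to the following onset.
V2 /o/ – V3 /i/: cluster /wnw/ — the longest permitted-onset suffix is /nw/; onset = /nw/, preceding coda = /w/.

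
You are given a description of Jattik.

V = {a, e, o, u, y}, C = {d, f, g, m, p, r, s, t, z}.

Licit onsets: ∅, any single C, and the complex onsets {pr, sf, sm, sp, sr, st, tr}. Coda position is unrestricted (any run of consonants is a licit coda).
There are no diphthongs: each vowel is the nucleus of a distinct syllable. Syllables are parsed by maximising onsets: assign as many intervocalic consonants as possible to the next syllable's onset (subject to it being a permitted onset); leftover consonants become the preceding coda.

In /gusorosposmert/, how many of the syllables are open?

4

The vowels are u, o, o, o, e — 5 nuclei, so 5 syllables.
/u…o/ gap (V1→V2): just /s/ — single C goes to the following onset.
/o…o/ gap (V2→V3): /r/ is a single consonant, so it becomes the next onset.
/o…o/ gap (V3→V4): cluster /sp/ — /sp/ is itself a permitted onset, so the whole cluster goes right; preceding coda = ∅.
/o…e/ gap (V4→V5): /sm/ — entire cluster is a permitted onset → onset /sm/, coda ∅.
Result: gu.so.ro.spo.smert.
Classifying each syllable: /gu/ (open), /so/ (open), /ro/ (open), /spo/ (open), /smert/ (closed).
Open syllables: 4.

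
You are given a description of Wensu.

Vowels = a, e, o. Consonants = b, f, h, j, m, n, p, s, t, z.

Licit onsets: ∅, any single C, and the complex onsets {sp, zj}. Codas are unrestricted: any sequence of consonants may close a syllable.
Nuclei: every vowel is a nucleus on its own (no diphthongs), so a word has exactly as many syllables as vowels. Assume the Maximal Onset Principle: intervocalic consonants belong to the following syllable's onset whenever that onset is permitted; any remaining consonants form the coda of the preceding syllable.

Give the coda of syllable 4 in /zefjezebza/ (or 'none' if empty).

Vowels present: e, e, e, a; each is a nucleus, giving 4 syllables.
V1 /e/ – V2 /e/: /fj/; trying suffixes from longest down, /j/ is the first permitted one, so coda /f/ | onset /j/.
V2 /e/ – V3 /e/: /z/ → onset of the next syllable (single consonants are always licit onsets).
V3 /e/ – V4 /a/: /bz/ — longest licit onset from the right is /z/, leaving /b/ as coda.
Result: zef.je.zeb.za.
Syllable 4 is /za/: onset /z/, nucleus /a/, coda ∅.

none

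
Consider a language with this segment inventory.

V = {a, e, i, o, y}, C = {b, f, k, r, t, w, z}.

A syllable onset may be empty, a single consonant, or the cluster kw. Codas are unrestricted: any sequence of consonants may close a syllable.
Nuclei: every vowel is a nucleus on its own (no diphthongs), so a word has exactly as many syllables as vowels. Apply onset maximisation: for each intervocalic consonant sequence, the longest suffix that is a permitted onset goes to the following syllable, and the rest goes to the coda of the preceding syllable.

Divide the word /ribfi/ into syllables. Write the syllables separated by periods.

Nuclei (vowels): i, i → 2 syllables.
σ1/σ2 boundary: cluster /bf/ — the longest permitted-onset suffix is /f/; onset = /f/, preceding coda = /b/.

rib.fi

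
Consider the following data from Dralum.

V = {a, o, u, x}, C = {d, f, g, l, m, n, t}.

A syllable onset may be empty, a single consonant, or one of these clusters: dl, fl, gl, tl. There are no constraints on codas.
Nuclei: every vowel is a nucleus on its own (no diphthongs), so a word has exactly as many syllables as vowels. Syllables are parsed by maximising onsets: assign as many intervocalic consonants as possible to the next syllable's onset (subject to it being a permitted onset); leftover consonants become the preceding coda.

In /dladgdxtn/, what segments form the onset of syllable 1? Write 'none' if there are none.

dl

Nuclei (vowels): a, x → 2 syllables.
V1 /a/ – V2 /x/: /dgd/ splits as /dg/ + /d/ (/d/ is the longest suffix that is a licit onset).
Result: dladg.dxtn.
Syllable 1 is /dladg/: onset /dl/, nucleus /a/, coda /dg/.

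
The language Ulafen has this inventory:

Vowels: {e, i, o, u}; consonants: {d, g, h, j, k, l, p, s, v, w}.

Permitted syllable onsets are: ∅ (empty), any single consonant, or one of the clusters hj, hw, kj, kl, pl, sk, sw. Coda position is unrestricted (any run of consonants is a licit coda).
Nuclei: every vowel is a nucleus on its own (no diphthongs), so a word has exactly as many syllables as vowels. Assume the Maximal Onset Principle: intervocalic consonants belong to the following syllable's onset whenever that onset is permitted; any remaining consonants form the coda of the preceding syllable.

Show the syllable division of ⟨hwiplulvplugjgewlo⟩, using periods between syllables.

hwi.plulv.plugj.gew.lo

Vowels present: i, u, u, e, o; each is a nucleus, giving 5 syllables.
V1 /i/ – V2 /u/: /pl/ — entire cluster is a permitted onset → onset /pl/, coda ∅.
V2 /u/ – V3 /u/: /lvpl/ splits as /lv/ + /pl/ (/pl/ is the longest suffix that is a licit onset).
V3 /u/ – V4 /e/: /gjg/ splits as /gj/ + /g/ (/g/ is the longest suffix that is a licit onset).
V4 /e/ – V5 /o/: /wl/ — longest licit onset from the right is /l/, leaving /w/ as coda.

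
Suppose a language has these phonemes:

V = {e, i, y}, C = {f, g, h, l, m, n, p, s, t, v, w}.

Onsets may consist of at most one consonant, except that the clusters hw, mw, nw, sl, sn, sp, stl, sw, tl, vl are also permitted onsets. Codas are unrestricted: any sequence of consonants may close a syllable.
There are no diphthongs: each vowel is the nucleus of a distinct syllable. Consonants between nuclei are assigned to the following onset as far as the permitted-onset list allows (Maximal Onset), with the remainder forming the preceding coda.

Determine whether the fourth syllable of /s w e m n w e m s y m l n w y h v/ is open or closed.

closed

Nuclei (vowels): e, e, y, y → 4 syllables.
/e…e/ gap (V1→V2): /mnw/; trying suffixes from longest down, /nw/ is the first permitted one, so coda /m/ | onset /nw/.
/e…y/ gap (V2→V3): /ms/ splits as /m/ + /s/ (/s/ is the longest suffix that is a licit onset).
/y…y/ gap (V3→V4): /mlnw/ splits as /ml/ + /nw/ (/nw/ is the longest suffix that is a licit onset).
So the parse is swem.nwem.syml.nwyhv.
Syllable 4 is /nwyhv/ with coda /hv/, so it is closed.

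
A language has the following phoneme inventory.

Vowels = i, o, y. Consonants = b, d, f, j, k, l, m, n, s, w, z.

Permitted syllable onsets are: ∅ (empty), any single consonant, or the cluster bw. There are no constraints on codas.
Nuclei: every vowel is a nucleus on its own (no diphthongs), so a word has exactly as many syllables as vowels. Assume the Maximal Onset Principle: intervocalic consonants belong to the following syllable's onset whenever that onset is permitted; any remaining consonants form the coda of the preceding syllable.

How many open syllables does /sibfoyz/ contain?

The vowels are i, o, y — 3 nuclei, so 3 syllables.
V1 /i/ – V2 /o/: /bf/; trying suffixes from longest down, /f/ is the first permitted one, so coda /b/ | onset /f/.
V2 /o/ – V3 /y/: no consonants, so the boundary falls immediately after /o/.
So the parse is sib.fo.yz.
Classifying each syllable: /sib/ (closed), /fo/ (open), /yz/ (closed).
Open syllables: 1.

1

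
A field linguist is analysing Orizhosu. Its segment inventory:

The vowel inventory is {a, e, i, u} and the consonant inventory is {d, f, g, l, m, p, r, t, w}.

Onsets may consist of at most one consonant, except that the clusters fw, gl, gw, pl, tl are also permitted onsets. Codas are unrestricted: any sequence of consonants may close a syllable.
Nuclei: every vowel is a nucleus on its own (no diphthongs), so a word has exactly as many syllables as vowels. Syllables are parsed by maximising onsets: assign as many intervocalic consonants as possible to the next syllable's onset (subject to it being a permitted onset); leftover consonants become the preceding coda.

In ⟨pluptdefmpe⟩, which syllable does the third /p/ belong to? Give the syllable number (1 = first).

The vowels are u, e, e — 3 nuclei, so 3 syllables.
Between /u/ (V1) and /e/ (V2): cluster /ptd/ — the longest permitted-onset suffix is /d/; onset = /d/, preceding coda = /pt/.
Between /e/ (V2) and /e/ (V3): /fmp/; trying suffixes from longest down, /p/ is the first permitted one, so coda /fm/ | onset /p/.
Syllabification: plupt.defm.pe.
The third /p/ is in the onset of syllable 3 (/pe/).

3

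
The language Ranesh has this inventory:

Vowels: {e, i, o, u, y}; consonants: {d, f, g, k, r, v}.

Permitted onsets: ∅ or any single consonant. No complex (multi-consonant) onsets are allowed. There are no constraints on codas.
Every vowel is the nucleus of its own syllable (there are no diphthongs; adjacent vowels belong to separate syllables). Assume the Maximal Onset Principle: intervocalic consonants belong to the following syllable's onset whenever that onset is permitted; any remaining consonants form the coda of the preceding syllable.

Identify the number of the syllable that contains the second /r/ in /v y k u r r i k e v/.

3

The vowels are y, u, i, e — 4 nuclei, so 4 syllables.
/y…u/ gap (V1→V2): /k/ → onset of the next syllable (single consonants are always licit onsets).
/u…i/ gap (V2→V3): /rr/ — longest licit onset from the right is /r/, leaving /r/ as coda.
/i…e/ gap (V3→V4): /k/ is a single consonant, so it becomes the next onset.
Result: vy.kur.ri.kev.
The second /r/ is in the onset of syllable 3 (/ri/).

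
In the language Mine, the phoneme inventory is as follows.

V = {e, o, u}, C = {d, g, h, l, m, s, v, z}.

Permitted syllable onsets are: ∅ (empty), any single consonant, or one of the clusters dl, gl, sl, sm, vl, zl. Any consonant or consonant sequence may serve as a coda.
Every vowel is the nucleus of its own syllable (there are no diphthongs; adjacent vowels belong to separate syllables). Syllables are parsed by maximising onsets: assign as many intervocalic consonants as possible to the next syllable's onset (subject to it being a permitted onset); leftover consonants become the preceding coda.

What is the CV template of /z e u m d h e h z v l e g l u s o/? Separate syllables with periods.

CV.VCC.CVCC.CCV.CCV.CV

The vowels are e, u, e, e, u, o — 6 nuclei, so 6 syllables.
σ1/σ2 boundary: hiatus — the boundary sits between the two vowels.
σ2/σ3 boundary: /mdh/ — longest licit onset from the right is /h/, leaving /md/ as coda.
σ3/σ4 boundary: cluster /hzvl/ — the longest permitted-onset suffix is /vl/; onset = /vl/, preceding coda = /hz/.
σ4/σ5 boundary: /gl/ is a licit onset in full, so it all attaches to the next syllable.
σ5/σ6 boundary: just /s/ — single C goes to the following onset.
Result: ze.umd.hehz.vle.glu.so.
Mapping each syllable to C/V: /ze/ → CV, /umd/ → VCC, /hehz/ → CVCC, /vle/ → CCV, /glu/ → CCV, /so/ → CV.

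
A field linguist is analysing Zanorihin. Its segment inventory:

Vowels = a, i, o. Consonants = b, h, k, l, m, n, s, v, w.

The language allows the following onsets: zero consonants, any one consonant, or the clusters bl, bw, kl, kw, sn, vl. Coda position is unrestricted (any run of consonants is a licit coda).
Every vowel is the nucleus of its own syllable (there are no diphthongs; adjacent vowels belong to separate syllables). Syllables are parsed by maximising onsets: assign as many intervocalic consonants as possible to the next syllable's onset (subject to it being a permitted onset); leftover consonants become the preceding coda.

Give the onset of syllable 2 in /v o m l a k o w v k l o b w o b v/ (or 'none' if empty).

l

Vowels present: o, a, o, o, o; each is a nucleus, giving 5 syllables.
V1 /o/ – V2 /a/: cluster /ml/ — the longest permitted-onset suffix is /l/; onset = /l/, preceding coda = /m/.
V2 /a/ – V3 /o/: /k/ is a single consonant, so it becomes the next onset.
V3 /o/ – V4 /o/: /wvkl/ — longest licit onset from the right is /kl/, leaving /wv/ as coda.
V4 /o/ – V5 /o/: /bw/ is a licit onset in full, so it all attaches to the next syllable.
Putting it together: vom.la.kowv.klo.bwobv.
Syllable 2 is /la/: onset /l/, nucleus /a/, coda ∅.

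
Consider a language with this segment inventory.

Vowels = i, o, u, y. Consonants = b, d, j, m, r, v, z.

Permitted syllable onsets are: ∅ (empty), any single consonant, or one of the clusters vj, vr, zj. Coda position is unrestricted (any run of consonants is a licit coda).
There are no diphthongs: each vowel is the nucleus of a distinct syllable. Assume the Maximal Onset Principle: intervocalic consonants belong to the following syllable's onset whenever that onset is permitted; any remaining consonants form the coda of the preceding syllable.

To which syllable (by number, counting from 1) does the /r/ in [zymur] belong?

2

Vowels present: y, u; each is a nucleus, giving 2 syllables.
V1 /y/ – V2 /u/: /m/ is a single consonant, so it becomes the next onset.
Result: zy.mur.
The /r/ is in the coda of syllable 2 (/mur/).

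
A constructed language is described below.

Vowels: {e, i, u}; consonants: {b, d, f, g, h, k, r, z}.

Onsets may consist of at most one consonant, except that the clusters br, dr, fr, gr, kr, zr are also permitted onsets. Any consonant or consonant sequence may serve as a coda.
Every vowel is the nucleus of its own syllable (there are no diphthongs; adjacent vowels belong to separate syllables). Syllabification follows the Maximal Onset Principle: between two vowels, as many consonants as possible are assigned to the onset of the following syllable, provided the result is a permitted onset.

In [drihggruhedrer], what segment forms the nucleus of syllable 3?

Nuclei (vowels): i, u, e, e → 4 syllables.
The third nucleus (vowel 3 from the left) is /e/.

e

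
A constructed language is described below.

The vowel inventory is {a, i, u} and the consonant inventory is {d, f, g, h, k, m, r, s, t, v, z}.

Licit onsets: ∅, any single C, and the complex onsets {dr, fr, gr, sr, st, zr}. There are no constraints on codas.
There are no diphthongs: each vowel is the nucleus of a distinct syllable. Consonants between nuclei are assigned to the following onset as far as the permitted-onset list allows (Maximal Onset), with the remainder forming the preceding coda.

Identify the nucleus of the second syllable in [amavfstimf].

a

The vowels are a, a, i — 3 nuclei, so 3 syllables.
The second nucleus (vowel 2 from the left) is /a/.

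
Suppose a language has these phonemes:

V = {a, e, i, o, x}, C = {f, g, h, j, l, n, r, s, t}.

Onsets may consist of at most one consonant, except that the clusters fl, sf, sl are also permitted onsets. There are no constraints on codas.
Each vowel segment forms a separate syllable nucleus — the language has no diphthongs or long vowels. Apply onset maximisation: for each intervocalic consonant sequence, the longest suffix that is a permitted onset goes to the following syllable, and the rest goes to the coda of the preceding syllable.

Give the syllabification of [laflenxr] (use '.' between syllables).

Nuclei (vowels): a, e, x → 3 syllables.
Between /a/ (V1) and /e/ (V2): /fl/ — entire cluster is a permitted onset → onset /fl/, coda ∅.
Between /e/ (V2) and /x/ (V3): /n/ is a single consonant, so it becomes the next onset.

la.fle.nxr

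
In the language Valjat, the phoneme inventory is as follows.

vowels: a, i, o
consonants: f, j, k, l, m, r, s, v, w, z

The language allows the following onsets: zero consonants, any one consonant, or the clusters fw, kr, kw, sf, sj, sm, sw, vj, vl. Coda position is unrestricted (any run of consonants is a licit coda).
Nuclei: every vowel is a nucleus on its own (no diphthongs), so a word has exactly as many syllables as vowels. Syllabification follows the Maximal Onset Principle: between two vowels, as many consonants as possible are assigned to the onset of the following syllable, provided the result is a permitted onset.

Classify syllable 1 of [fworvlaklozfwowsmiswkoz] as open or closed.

closed

The vowels are o, a, o, o, i, o — 6 nuclei, so 6 syllables.
V1 /o/ – V2 /a/: /rvl/ — longest licit onset from the right is /vl/, leaving /r/ as coda.
V2 /a/ – V3 /o/: /kl/ splits as /k/ + /l/ (/l/ is the longest suffix that is a licit onset).
V3 /o/ – V4 /o/: cluster /zfw/ — the longest permitted-onset suffix is /fw/; onset = /fw/, preceding coda = /z/.
V4 /o/ – V5 /i/: /wsm/; trying suffixes from longest down, /sm/ is the first permitted one, so coda /w/ | onset /sm/.
V5 /i/ – V6 /o/: /swk/; trying suffixes from longest down, /k/ is the first permitted one, so coda /sw/ | onset /k/.
So the parse is fwor.vlak.loz.fwow.smisw.koz.
Syllable 1 is /fwor/ with coda /r/, so it is closed.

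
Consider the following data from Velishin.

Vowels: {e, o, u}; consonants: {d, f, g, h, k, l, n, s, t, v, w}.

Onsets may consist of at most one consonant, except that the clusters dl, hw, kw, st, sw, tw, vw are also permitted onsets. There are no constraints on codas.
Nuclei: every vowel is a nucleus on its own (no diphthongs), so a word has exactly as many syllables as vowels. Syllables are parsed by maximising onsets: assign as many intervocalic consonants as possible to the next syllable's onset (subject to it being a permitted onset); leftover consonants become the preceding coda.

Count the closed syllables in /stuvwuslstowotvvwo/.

2

Vowels present: u, u, o, o, o; each is a nucleus, giving 5 syllables.
σ1/σ2 boundary: /vw/ — entire cluster is a permitted onset → onset /vw/, coda ∅.
σ2/σ3 boundary: cluster /slst/ — the longest permitted-onset suffix is /st/; onset = /st/, preceding coda = /sl/.
σ3/σ4 boundary: /w/ is a single consonant, so it becomes the next onset.
σ4/σ5 boundary: /tvvw/ splits as /tv/ + /vw/ (/vw/ is the longest suffix that is a licit onset).
Result: stu.vwusl.sto.wotv.vwo.
Classifying each syllable: /stu/ (open), /vwusl/ (closed), /sto/ (open), /wotv/ (closed), /vwo/ (open).
Closed syllables: 2.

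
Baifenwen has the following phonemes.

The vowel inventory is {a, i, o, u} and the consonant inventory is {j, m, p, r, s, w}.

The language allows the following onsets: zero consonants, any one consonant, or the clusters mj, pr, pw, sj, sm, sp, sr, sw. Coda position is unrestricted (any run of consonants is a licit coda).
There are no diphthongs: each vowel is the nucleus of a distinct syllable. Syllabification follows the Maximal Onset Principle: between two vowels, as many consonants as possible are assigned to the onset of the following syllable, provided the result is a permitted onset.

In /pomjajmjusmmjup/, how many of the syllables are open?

The vowels are o, a, u, u — 4 nuclei, so 4 syllables.
σ1/σ2 boundary: /mj/ — entire cluster is a permitted onset → onset /mj/, coda ∅.
σ2/σ3 boundary: /jmj/ — longest licit onset from the right is /mj/, leaving /j/ as coda.
σ3/σ4 boundary: cluster /smmj/ — the longest permitted-onset suffix is /mj/; onset = /mj/, preceding coda = /sm/.
So the parse is po.mjaj.mjusm.mjup.
Classifying each syllable: /po/ (open), /mjaj/ (closed), /mjusm/ (closed), /mjup/ (closed).
Open syllables: 1.

1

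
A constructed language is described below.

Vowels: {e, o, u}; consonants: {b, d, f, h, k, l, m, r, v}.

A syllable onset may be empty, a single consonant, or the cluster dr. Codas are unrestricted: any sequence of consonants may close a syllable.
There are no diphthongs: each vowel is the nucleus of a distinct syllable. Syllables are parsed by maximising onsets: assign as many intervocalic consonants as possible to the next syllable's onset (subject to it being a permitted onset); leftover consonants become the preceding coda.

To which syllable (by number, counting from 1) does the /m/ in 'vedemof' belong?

3

The vowels are e, e, o — 3 nuclei, so 3 syllables.
Between /e/ (V1) and /e/ (V2): just /d/ — single C goes to the following onset.
Between /e/ (V2) and /o/ (V3): /m/ → onset of the next syllable (single consonants are always licit onsets).
Syllabification: ve.de.mof.
The /m/ is in the onset of syllable 3 (/mof/).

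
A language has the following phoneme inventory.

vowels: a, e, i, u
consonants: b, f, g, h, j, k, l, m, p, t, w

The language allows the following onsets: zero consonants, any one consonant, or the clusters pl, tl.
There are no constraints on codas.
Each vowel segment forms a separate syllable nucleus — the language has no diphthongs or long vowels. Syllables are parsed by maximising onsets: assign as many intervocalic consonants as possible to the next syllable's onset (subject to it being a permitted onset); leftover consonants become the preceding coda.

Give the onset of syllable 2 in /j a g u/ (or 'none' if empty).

g

The vowels are a, u — 2 nuclei, so 2 syllables.
σ1/σ2 boundary: /g/ → onset of the next syllable (single consonants are always licit onsets).
Result: ja.gu.
Syllable 2 is /gu/: onset /g/, nucleus /u/, coda ∅.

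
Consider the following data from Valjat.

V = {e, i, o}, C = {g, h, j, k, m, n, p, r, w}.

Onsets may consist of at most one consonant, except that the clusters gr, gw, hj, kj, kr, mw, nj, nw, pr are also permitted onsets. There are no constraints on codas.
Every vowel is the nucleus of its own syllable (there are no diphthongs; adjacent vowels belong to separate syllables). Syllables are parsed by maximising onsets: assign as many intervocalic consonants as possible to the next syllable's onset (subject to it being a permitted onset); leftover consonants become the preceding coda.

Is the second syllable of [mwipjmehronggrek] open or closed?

The vowels are i, e, o, e — 4 nuclei, so 4 syllables.
Between /i/ (V1) and /e/ (V2): /pjm/ splits as /pj/ + /m/ (/m/ is the longest suffix that is a licit onset).
Between /e/ (V2) and /o/ (V3): /hr/ splits as /h/ + /r/ (/r/ is the longest suffix that is a licit onset).
Between /o/ (V3) and /e/ (V4): /nggr/; trying suffixes from longest down, /gr/ is the first permitted one, so coda /ng/ | onset /gr/.
Putting it together: mwipj.meh.rong.grek.
Syllable 2 is /meh/ with coda /h/, so it is closed.

closed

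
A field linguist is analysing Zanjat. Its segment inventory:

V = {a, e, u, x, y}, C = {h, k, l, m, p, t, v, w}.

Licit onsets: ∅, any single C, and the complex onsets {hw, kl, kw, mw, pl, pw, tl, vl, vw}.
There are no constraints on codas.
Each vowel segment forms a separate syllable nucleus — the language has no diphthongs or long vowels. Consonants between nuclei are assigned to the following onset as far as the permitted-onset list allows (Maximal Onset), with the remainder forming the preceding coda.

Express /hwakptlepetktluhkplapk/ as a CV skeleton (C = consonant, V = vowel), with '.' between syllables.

CCVCC.CCV.CVCC.CCVCC.CCVCC

Vowels present: a, e, e, u, a; each is a nucleus, giving 5 syllables.
Between /a/ (V1) and /e/ (V2): /kptl/; trying suffixes from longest down, /tl/ is the first permitted one, so coda /kp/ | onset /tl/.
Between /e/ (V2) and /e/ (V3): /p/ is a single consonant, so it becomes the next onset.
Between /e/ (V3) and /u/ (V4): /tktl/; trying suffixes from longest down, /tl/ is the first permitted one, so coda /tk/ | onset /tl/.
Between /u/ (V4) and /a/ (V5): /hkpl/ — longest licit onset from the right is /pl/, leaving /hk/ as coda.
Result: hwakp.tle.petk.tluhk.plapk.
Mapping each syllable to C/V: /hwakp/ → CCVCC, /tle/ → CCV, /petk/ → CVCC, /tluhk/ → CCVCC, /plapk/ → CCVCC.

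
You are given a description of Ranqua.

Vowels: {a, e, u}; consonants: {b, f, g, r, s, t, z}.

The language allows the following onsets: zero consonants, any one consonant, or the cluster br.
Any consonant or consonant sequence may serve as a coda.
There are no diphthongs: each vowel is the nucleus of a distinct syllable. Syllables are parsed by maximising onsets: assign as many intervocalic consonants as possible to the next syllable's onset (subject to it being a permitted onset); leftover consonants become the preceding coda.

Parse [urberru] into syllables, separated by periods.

Vowels present: u, e, u; each is a nucleus, giving 3 syllables.
σ1/σ2 boundary: /rb/; trying suffixes from longest down, /b/ is the first permitted one, so coda /r/ | onset /b/.
σ2/σ3 boundary: cluster /rr/ — the longest permitted-onset suffix is /r/; onset = /r/, preceding coda = /r/.

ur.ber.ru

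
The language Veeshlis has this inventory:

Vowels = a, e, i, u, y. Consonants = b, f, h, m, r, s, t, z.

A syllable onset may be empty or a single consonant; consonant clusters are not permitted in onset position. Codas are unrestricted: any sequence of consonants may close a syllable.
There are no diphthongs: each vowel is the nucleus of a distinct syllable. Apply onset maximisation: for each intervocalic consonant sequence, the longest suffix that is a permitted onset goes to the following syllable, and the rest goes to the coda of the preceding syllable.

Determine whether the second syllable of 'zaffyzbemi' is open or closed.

Vowels present: a, y, e, i; each is a nucleus, giving 4 syllables.
/a…y/ gap (V1→V2): /ff/; trying suffixes from longest down, /f/ is the first permitted one, so coda /f/ | onset /f/.
/y…e/ gap (V2→V3): cluster /zb/ — the longest permitted-onset suffix is /b/; onset = /b/, preceding coda = /z/.
/e…i/ gap (V3→V4): /m/ → onset of the next syllable (single consonants are always licit onsets).
So the parse is zaf.fyz.be.mi.
Syllable 2 is /fyz/ with coda /z/, so it is closed.

closed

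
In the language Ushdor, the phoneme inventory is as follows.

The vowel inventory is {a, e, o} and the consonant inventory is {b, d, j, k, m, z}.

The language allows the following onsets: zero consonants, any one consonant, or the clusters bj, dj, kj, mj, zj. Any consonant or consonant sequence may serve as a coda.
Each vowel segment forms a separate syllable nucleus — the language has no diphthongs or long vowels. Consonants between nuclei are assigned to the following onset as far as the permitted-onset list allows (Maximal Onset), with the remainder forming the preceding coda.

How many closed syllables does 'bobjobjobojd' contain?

1

The vowels are o, o, o, o — 4 nuclei, so 4 syllables.
σ1/σ2 boundary: /bj/ — entire cluster is a permitted onset → onset /bj/, coda ∅.
σ2/σ3 boundary: /bj/ — entire cluster is a permitted onset → onset /bj/, coda ∅.
σ3/σ4 boundary: just /b/ — single C goes to the following onset.
Syllabification: bo.bjo.bjo.bojd.
Classifying each syllable: /bo/ (open), /bjo/ (open), /bjo/ (open), /bojd/ (closed).
Closed syllables: 1.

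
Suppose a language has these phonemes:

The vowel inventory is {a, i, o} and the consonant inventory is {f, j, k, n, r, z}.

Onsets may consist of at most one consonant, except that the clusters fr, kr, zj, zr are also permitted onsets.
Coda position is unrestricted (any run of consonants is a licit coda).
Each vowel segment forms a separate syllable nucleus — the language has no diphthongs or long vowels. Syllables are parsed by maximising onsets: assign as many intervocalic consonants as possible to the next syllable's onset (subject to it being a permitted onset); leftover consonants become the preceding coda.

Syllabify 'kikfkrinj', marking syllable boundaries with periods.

Vowels present: i, i; each is a nucleus, giving 2 syllables.
Between /i/ (V1) and /i/ (V2): cluster /kfkr/ — the longest permitted-onset suffix is /kr/; onset = /kr/, preceding coda = /kf/.

kikf.krinj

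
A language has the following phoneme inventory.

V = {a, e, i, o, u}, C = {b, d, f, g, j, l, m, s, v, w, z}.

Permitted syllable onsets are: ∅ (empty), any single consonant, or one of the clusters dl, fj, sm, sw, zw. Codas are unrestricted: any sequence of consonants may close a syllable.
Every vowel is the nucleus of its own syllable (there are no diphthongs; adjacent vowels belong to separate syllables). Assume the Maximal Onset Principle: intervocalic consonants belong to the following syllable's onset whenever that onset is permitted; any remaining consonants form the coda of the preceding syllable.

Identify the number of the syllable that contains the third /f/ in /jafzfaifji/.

Vowels present: a, a, i, i; each is a nucleus, giving 4 syllables.
σ1/σ2 boundary: cluster /fzf/ — the longest permitted-onset suffix is /f/; onset = /f/, preceding coda = /fz/.
σ2/σ3 boundary: hiatus — the boundary sits between the two vowels.
σ3/σ4 boundary: /fj/ is a licit onset in full, so it all attaches to the next syllable.
So the parse is jafz.fa.i.fji.
The third /f/ is in the onset of syllable 4 (/fji/).

4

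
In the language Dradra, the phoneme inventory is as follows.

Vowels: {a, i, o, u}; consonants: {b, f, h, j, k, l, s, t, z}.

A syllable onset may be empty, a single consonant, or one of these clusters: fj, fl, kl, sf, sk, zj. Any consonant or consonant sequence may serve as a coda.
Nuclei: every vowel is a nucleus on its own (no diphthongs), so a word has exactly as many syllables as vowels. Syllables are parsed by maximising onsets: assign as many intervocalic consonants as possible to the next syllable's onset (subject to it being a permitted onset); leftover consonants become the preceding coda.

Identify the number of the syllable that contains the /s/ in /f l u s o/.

2

The vowels are u, o — 2 nuclei, so 2 syllables.
σ1/σ2 boundary: /s/ → onset of the next syllable (single consonants are always licit onsets).
Result: flu.so.
The /s/ is in the onset of syllable 2 (/so/).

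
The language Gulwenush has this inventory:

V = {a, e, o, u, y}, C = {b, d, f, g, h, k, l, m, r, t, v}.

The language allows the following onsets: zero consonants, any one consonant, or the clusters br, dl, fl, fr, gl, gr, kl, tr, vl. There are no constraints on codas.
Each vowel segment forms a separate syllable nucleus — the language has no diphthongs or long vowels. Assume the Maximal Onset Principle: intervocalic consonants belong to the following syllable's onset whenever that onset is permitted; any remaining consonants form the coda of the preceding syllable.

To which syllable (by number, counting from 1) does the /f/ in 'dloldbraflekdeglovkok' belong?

The vowels are o, a, e, e, o, o — 6 nuclei, so 6 syllables.
V1 /o/ – V2 /a/: /ldbr/; trying suffixes from longest down, /br/ is the first permitted one, so coda /ld/ | onset /br/.
V2 /a/ – V3 /e/: /fl/ is a licit onset in full, so it all attaches to the next syllable.
V3 /e/ – V4 /e/: /kd/ — longest licit onset from the right is /d/, leaving /k/ as coda.
V4 /e/ – V5 /o/: /gl/ is a licit onset in full, so it all attaches to the next syllable.
V5 /o/ – V6 /o/: /vk/ — longest licit onset from the right is /k/, leaving /v/ as coda.
Syllabification: dlold.bra.flek.de.glov.kok.
The /f/ is in the onset of syllable 3 (/flek/).

3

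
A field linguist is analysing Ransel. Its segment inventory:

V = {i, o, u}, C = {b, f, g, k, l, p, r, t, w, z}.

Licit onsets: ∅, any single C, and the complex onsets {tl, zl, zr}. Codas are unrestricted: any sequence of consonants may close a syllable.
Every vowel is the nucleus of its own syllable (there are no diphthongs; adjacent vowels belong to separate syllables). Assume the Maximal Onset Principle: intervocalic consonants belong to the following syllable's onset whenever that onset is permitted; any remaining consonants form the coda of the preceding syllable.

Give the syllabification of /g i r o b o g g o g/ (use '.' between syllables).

The vowels are i, o, o, o — 4 nuclei, so 4 syllables.
σ1/σ2 boundary: /r/ → onset of the next syllable (single consonants are always licit onsets).
σ2/σ3 boundary: just /b/ — single C goes to the following onset.
σ3/σ4 boundary: cluster /gg/ — the longest permitted-onset suffix is /g/; onset = /g/, preceding coda = /g/.

gi.ro.bog.gog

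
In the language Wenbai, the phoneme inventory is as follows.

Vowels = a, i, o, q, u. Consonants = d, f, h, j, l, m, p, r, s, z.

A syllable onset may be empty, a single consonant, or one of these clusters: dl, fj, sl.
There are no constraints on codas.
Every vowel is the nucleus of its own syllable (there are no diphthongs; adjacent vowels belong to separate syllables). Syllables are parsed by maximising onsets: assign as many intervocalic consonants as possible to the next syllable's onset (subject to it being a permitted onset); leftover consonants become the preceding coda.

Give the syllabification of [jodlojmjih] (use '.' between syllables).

jo.dlojm.jih

Nuclei (vowels): o, o, i → 3 syllables.
/o…o/ gap (V1→V2): /dl/ is a licit onset in full, so it all attaches to the next syllable.
/o…i/ gap (V2→V3): /jmj/ splits as /jm/ + /j/ (/j/ is the longest suffix that is a licit onset).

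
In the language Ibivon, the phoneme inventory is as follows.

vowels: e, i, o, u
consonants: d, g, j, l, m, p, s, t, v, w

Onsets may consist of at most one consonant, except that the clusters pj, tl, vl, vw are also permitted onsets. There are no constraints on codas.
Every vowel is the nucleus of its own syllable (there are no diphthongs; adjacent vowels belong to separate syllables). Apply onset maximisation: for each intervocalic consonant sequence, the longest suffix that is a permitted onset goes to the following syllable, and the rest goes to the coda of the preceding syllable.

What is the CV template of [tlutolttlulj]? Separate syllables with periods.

CCV.CVCC.CCVCC

Nuclei (vowels): u, o, u → 3 syllables.
V1 /u/ – V2 /o/: /t/ is a single consonant, so it becomes the next onset.
V2 /o/ – V3 /u/: /lttl/; trying suffixes from longest down, /tl/ is the first permitted one, so coda /lt/ | onset /tl/.
Syllabification: tlu.tolt.tlulj.
Mapping each syllable to C/V: /tlu/ → CCV, /tolt/ → CVCC, /tlulj/ → CCVCC.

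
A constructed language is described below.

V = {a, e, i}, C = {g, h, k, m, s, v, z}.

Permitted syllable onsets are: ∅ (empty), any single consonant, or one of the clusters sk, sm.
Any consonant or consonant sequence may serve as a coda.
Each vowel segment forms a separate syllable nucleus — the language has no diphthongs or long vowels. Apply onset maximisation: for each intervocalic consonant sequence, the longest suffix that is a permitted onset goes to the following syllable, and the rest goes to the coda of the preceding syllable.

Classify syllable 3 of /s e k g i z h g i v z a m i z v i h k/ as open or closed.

Nuclei (vowels): e, i, i, a, i, i → 6 syllables.
V1 /e/ – V2 /i/: /kg/ splits as /k/ + /g/ (/g/ is the longest suffix that is a licit onset).
V2 /i/ – V3 /i/: cluster /zhg/ — the longest permitted-onset suffix is /g/; onset = /g/, preceding coda = /zh/.
V3 /i/ – V4 /a/: cluster /vz/ — the longest permitted-onset suffix is /z/; onset = /z/, preceding coda = /v/.
V4 /a/ – V5 /i/: /m/ is a single consonant, so it becomes the next onset.
V5 /i/ – V6 /i/: /zv/ splits as /z/ + /v/ (/v/ is the longest suffix that is a licit onset).
Putting it together: sek.gizh.giv.za.miz.vihk.
Syllable 3 is /giv/ with coda /v/, so it is closed.

closed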